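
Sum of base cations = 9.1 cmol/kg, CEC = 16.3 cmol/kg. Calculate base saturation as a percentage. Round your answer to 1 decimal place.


Step 1: BS = 100 * (sum of bases) / CEC
Step 2: BS = 100 * 9.1 / 16.3
Step 3: BS = 55.8%

55.8


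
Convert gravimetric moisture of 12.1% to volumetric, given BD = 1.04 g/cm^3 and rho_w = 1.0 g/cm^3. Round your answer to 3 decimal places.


Step 1: theta = (w / 100) * BD / rho_w
Step 2: theta = (12.1 / 100) * 1.04 / 1.0
Step 3: theta = 0.121 * 1.04
Step 4: theta = 0.126

0.126


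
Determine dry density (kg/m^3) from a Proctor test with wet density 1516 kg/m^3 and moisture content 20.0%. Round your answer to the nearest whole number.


Step 1: Dry density = wet density / (1 + w/100)
Step 2: Dry density = 1516 / (1 + 20.0/100)
Step 3: Dry density = 1516 / 1.2
Step 4: Dry density = 1263 kg/m^3

1263


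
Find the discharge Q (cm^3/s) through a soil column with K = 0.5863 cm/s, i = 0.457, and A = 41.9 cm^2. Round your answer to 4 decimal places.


Step 1: Apply Darcy's law: Q = K * i * A
Step 2: Q = 0.5863 * 0.457 * 41.9
Step 3: Q = 11.2266 cm^3/s

11.2266


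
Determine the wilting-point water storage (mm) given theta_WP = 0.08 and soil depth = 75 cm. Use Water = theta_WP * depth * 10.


Step 1: Water (mm) = theta_WP * depth * 10
Step 2: Water = 0.08 * 75 * 10
Step 3: Water = 60.0 mm

60.0


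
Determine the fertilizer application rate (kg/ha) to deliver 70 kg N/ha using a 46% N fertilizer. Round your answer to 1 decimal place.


Step 1: Fertilizer rate = target N / (N content / 100)
Step 2: Rate = 70 / (46 / 100)
Step 3: Rate = 70 / 0.46
Step 4: Rate = 152.2 kg/ha

152.2


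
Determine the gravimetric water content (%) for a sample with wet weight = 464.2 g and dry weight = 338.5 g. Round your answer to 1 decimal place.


Step 1: Water mass = wet - dry = 464.2 - 338.5 = 125.7 g
Step 2: w = 100 * water mass / dry mass
Step 3: w = 100 * 125.7 / 338.5 = 37.1%

37.1


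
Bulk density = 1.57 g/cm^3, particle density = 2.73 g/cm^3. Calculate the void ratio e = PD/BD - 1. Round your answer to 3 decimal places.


Step 1: e = PD / BD - 1
Step 2: e = 2.73 / 1.57 - 1
Step 3: e = 1.73885 - 1
Step 4: e = 0.739

0.739


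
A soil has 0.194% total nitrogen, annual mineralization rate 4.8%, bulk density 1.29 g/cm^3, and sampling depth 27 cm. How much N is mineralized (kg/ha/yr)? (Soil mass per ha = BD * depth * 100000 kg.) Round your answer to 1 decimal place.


Step 1: Soil mass per ha = BD * depth * 100000 = 1.29 * 27 * 100000 = 3483000 kg
Step 2: Total N pool = soil mass * N%/100 = 3483000 * 0.194/100 = 6757.02 kg/ha
Step 3: N mineralized = N pool * rate%/100 = 6757.02 * 4.8/100 = 324.3 kg/ha/yr

324.3


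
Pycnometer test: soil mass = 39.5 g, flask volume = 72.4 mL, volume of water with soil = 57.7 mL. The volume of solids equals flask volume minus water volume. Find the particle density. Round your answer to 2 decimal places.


Step 1: Volume of solids = flask volume - water volume with soil
Step 2: V_solids = 72.4 - 57.7 = 14.7 mL
Step 3: Particle density = mass / V_solids = 39.5 / 14.7 = 2.69 g/cm^3

2.69


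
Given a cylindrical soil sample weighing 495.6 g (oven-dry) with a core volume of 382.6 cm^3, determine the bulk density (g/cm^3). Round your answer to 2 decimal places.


Step 1: Identify the formula: BD = dry mass / volume
Step 2: Substitute values: BD = 495.6 / 382.6
Step 3: BD = 1.3 g/cm^3

1.3


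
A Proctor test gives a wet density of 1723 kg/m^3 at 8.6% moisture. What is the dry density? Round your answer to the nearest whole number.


Step 1: Dry density = wet density / (1 + w/100)
Step 2: Dry density = 1723 / (1 + 8.6/100)
Step 3: Dry density = 1723 / 1.086
Step 4: Dry density = 1587 kg/m^3

1587


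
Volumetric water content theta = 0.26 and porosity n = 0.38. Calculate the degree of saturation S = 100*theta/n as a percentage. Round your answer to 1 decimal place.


Step 1: S = 100 * theta_v / n
Step 2: S = 100 * 0.26 / 0.38
Step 3: S = 68.4%

68.4


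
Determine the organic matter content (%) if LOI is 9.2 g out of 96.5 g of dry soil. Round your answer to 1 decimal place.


Step 1: OM% = 100 * LOI / sample mass
Step 2: OM = 100 * 9.2 / 96.5
Step 3: OM = 9.5%

9.5


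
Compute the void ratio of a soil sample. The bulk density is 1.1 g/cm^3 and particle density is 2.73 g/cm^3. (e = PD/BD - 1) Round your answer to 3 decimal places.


Step 1: e = PD / BD - 1
Step 2: e = 2.73 / 1.1 - 1
Step 3: e = 2.48182 - 1
Step 4: e = 1.482

1.482


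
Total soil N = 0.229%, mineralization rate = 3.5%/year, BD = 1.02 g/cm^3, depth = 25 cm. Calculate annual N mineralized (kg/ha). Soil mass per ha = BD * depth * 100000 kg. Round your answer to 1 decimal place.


Step 1: Soil mass per ha = BD * depth * 100000 = 1.02 * 25 * 100000 = 2550000 kg
Step 2: Total N pool = soil mass * N%/100 = 2550000 * 0.229/100 = 5839.5 kg/ha
Step 3: N mineralized = N pool * rate%/100 = 5839.5 * 3.5/100 = 204.4 kg/ha/yr

204.4


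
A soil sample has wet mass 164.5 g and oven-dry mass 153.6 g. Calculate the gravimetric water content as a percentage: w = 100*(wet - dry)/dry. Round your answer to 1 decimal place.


Step 1: Water mass = wet - dry = 164.5 - 153.6 = 10.9 g
Step 2: w = 100 * water mass / dry mass
Step 3: w = 100 * 10.9 / 153.6 = 7.1%

7.1


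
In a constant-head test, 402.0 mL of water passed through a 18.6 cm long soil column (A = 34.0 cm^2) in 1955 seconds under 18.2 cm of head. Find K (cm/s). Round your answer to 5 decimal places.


Step 1: K = Q * L / (A * t * h)
Step 2: Numerator = 402.0 * 18.6 = 7477.2
Step 3: Denominator = 34.0 * 1955 * 18.2 = 1209754.0
Step 4: K = 7477.2 / 1209754.0 = 0.00618 cm/s

0.00618


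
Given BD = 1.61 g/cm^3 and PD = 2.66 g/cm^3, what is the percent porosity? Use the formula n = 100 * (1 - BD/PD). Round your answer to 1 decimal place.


Step 1: Formula: n = 100 * (1 - BD / PD)
Step 2: n = 100 * (1 - 1.61 / 2.66)
Step 3: n = 100 * (1 - 0.60526)
Step 4: n = 39.5%

39.5


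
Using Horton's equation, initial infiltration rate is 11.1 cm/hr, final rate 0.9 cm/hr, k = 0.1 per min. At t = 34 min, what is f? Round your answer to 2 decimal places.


Step 1: f = fc + (f0 - fc) * exp(-k * t)
Step 2: exp(-0.1 * 34) = 0.033373
Step 3: f = 0.9 + (11.1 - 0.9) * 0.033373
Step 4: f = 0.9 + 10.2 * 0.033373
Step 5: f = 1.24 cm/hr

1.24


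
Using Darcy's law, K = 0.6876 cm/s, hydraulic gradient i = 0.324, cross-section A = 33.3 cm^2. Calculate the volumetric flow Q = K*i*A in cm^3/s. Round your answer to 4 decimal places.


Step 1: Apply Darcy's law: Q = K * i * A
Step 2: Q = 0.6876 * 0.324 * 33.3
Step 3: Q = 7.4187 cm^3/s

7.4187


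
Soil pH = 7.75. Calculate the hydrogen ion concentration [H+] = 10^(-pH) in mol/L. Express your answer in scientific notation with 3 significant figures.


Step 1: [H+] = 10^(-pH)
Step 2: [H+] = 10^(-7.75)
Step 3: [H+] = 1.78e-08 mol/L

1.78e-08


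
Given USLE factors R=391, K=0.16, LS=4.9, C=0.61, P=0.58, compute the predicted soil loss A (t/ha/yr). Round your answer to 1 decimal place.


Step 1: A = R * K * LS * C * P
Step 2: R * K = 391 * 0.16 = 62.56
Step 3: (R*K) * LS = 62.56 * 4.9 = 306.544
Step 4: * C * P = 306.544 * 0.61 * 0.58 = 108.5
Step 5: A = 108.5 t/(ha*yr)

108.5


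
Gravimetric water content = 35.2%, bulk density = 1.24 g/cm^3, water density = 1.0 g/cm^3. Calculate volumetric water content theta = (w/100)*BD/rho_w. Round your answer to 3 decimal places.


Step 1: theta = (w / 100) * BD / rho_w
Step 2: theta = (35.2 / 100) * 1.24 / 1.0
Step 3: theta = 0.352 * 1.24
Step 4: theta = 0.436

0.436


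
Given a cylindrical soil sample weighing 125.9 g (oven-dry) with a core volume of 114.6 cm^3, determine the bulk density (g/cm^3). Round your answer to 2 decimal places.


Step 1: Identify the formula: BD = dry mass / volume
Step 2: Substitute values: BD = 125.9 / 114.6
Step 3: BD = 1.1 g/cm^3

1.1


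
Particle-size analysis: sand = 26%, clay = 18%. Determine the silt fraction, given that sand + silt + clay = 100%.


Step 1: sand + silt + clay = 100%
Step 2: silt = 100 - sand - clay
Step 3: silt = 100 - 26 - 18
Step 4: silt = 56%

56


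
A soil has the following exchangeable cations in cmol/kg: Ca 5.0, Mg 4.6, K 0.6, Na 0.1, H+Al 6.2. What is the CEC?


Step 1: CEC = Ca + Mg + K + Na + (H+Al)
Step 2: CEC = 5.0 + 4.6 + 0.6 + 0.1 + 6.2
Step 3: CEC = 16.5 cmol/kg

16.5


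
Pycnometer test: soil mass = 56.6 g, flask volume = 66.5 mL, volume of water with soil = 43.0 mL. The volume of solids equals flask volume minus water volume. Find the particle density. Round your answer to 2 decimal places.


Step 1: Volume of solids = flask volume - water volume with soil
Step 2: V_solids = 66.5 - 43.0 = 23.5 mL
Step 3: Particle density = mass / V_solids = 56.6 / 23.5 = 2.41 g/cm^3

2.41


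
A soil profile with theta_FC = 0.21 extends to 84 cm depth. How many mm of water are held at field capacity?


Step 1: Water (mm) = theta_FC * depth (cm) * 10
Step 2: Water = 0.21 * 84 * 10
Step 3: Water = 176.4 mm

176.4


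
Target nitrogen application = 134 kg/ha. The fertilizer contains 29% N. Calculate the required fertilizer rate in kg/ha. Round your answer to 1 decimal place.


Step 1: Fertilizer rate = target N / (N content / 100)
Step 2: Rate = 134 / (29 / 100)
Step 3: Rate = 134 / 0.29
Step 4: Rate = 462.1 kg/ha

462.1


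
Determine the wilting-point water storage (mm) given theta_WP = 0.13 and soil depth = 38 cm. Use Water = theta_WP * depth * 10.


Step 1: Water (mm) = theta_WP * depth * 10
Step 2: Water = 0.13 * 38 * 10
Step 3: Water = 49.4 mm

49.4


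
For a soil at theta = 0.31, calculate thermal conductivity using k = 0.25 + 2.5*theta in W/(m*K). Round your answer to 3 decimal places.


Step 1: k = 0.25 + 2.5 * theta
Step 2: k = 0.25 + 2.5 * 0.31
Step 3: k = 0.25 + 0.775
Step 4: k = 1.025 W/(m*K)

1.025


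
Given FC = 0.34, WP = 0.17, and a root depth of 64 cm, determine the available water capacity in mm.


Step 1: Available water = (FC - WP) * depth * 10
Step 2: AW = (0.34 - 0.17) * 64 * 10
Step 3: AW = 0.17 * 64 * 10
Step 4: AW = 108.8 mm

108.8


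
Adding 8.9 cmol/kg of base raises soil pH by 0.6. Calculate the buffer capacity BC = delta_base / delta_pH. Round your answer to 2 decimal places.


Step 1: BC = change in base / change in pH
Step 2: BC = 8.9 / 0.6
Step 3: BC = 14.83 cmol/(kg*pH unit)

14.83


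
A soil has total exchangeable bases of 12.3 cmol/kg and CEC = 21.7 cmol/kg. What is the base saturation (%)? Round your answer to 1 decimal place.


Step 1: BS = 100 * (sum of bases) / CEC
Step 2: BS = 100 * 12.3 / 21.7
Step 3: BS = 56.7%

56.7


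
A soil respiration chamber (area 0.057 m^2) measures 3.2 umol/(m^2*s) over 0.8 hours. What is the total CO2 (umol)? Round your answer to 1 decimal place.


Step 1: Convert time to seconds: 0.8 hr * 3600 = 2880.0 s
Step 2: Total = flux * area * time_s
Step 3: Total = 3.2 * 0.057 * 2880.0
Step 4: Total = 525.3 umol

525.3


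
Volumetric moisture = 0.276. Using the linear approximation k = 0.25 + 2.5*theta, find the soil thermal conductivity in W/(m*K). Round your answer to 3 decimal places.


Step 1: k = 0.25 + 2.5 * theta
Step 2: k = 0.25 + 2.5 * 0.276
Step 3: k = 0.25 + 0.69
Step 4: k = 0.94 W/(m*K)

0.94


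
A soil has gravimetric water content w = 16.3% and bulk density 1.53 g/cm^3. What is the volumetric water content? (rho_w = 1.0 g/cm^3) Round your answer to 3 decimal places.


Step 1: theta = (w / 100) * BD / rho_w
Step 2: theta = (16.3 / 100) * 1.53 / 1.0
Step 3: theta = 0.163 * 1.53
Step 4: theta = 0.249

0.249


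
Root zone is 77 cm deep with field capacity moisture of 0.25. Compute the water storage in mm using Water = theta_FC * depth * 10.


Step 1: Water (mm) = theta_FC * depth (cm) * 10
Step 2: Water = 0.25 * 77 * 10
Step 3: Water = 192.5 mm

192.5


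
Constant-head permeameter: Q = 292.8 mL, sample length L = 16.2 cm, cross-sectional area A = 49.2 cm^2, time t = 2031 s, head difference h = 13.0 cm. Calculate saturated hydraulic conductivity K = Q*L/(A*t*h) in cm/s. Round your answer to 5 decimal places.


Step 1: K = Q * L / (A * t * h)
Step 2: Numerator = 292.8 * 16.2 = 4743.36
Step 3: Denominator = 49.2 * 2031 * 13.0 = 1299027.6
Step 4: K = 4743.36 / 1299027.6 = 0.00365 cm/s

0.00365


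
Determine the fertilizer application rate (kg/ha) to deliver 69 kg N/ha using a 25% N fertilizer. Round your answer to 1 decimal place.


Step 1: Fertilizer rate = target N / (N content / 100)
Step 2: Rate = 69 / (25 / 100)
Step 3: Rate = 69 / 0.25
Step 4: Rate = 276.0 kg/ha

276.0


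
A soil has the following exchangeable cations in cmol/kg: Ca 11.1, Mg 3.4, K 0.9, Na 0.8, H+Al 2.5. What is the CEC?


Step 1: CEC = Ca + Mg + K + Na + (H+Al)
Step 2: CEC = 11.1 + 3.4 + 0.9 + 0.8 + 2.5
Step 3: CEC = 18.7 cmol/kg

18.7


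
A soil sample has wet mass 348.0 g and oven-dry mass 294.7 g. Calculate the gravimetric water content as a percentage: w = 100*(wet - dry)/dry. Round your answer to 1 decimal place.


Step 1: Water mass = wet - dry = 348.0 - 294.7 = 53.3 g
Step 2: w = 100 * water mass / dry mass
Step 3: w = 100 * 53.3 / 294.7 = 18.1%

18.1


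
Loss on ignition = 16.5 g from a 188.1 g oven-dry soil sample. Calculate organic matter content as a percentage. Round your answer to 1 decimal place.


Step 1: OM% = 100 * LOI / sample mass
Step 2: OM = 100 * 16.5 / 188.1
Step 3: OM = 8.8%

8.8


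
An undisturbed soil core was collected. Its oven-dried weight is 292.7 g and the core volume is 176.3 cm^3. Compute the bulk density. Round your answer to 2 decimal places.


Step 1: Identify the formula: BD = dry mass / volume
Step 2: Substitute values: BD = 292.7 / 176.3
Step 3: BD = 1.66 g/cm^3

1.66


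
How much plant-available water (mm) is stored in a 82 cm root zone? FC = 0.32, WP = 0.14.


Step 1: Available water = (FC - WP) * depth * 10
Step 2: AW = (0.32 - 0.14) * 82 * 10
Step 3: AW = 0.18 * 82 * 10
Step 4: AW = 147.6 mm

147.6


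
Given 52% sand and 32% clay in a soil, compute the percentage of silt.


Step 1: sand + silt + clay = 100%
Step 2: silt = 100 - sand - clay
Step 3: silt = 100 - 52 - 32
Step 4: silt = 16%

16


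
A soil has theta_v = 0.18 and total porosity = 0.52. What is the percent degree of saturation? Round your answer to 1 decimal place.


Step 1: S = 100 * theta_v / n
Step 2: S = 100 * 0.18 / 0.52
Step 3: S = 34.6%

34.6


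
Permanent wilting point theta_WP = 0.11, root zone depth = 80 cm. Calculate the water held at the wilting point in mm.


Step 1: Water (mm) = theta_WP * depth * 10
Step 2: Water = 0.11 * 80 * 10
Step 3: Water = 88.0 mm

88.0


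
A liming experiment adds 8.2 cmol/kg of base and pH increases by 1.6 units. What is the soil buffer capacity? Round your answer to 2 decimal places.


Step 1: BC = change in base / change in pH
Step 2: BC = 8.2 / 1.6
Step 3: BC = 5.13 cmol/(kg*pH unit)

5.13


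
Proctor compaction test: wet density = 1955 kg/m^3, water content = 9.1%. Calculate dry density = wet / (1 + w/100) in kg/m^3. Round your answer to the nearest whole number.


Step 1: Dry density = wet density / (1 + w/100)
Step 2: Dry density = 1955 / (1 + 9.1/100)
Step 3: Dry density = 1955 / 1.091
Step 4: Dry density = 1792 kg/m^3

1792


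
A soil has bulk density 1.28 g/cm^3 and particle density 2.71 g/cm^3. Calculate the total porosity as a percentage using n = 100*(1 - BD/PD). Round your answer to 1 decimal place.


Step 1: Formula: n = 100 * (1 - BD / PD)
Step 2: n = 100 * (1 - 1.28 / 2.71)
Step 3: n = 100 * (1 - 0.47232)
Step 4: n = 52.8%

52.8


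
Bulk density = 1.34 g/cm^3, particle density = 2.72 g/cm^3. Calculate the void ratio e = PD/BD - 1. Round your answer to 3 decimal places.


Step 1: e = PD / BD - 1
Step 2: e = 2.72 / 1.34 - 1
Step 3: e = 2.02985 - 1
Step 4: e = 1.03

1.03


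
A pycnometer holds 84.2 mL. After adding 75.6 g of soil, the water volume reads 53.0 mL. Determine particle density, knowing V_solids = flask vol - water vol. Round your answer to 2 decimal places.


Step 1: Volume of solids = flask volume - water volume with soil
Step 2: V_solids = 84.2 - 53.0 = 31.2 mL
Step 3: Particle density = mass / V_solids = 75.6 / 31.2 = 2.42 g/cm^3

2.42


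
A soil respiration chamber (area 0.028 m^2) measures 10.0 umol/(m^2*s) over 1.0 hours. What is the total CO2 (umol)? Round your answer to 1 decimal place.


Step 1: Convert time to seconds: 1.0 hr * 3600 = 3600.0 s
Step 2: Total = flux * area * time_s
Step 3: Total = 10.0 * 0.028 * 3600.0
Step 4: Total = 1008.0 umol

1008.0


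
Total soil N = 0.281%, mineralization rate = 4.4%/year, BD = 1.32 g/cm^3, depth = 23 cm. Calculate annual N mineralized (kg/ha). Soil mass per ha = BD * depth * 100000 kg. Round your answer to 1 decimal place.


Step 1: Soil mass per ha = BD * depth * 100000 = 1.32 * 23 * 100000 = 3036000 kg
Step 2: Total N pool = soil mass * N%/100 = 3036000 * 0.281/100 = 8531.16 kg/ha
Step 3: N mineralized = N pool * rate%/100 = 8531.16 * 4.4/100 = 375.4 kg/ha/yr

375.4


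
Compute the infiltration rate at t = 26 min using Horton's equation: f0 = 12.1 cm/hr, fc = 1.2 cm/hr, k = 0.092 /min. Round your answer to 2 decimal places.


Step 1: f = fc + (f0 - fc) * exp(-k * t)
Step 2: exp(-0.092 * 26) = 0.091447
Step 3: f = 1.2 + (12.1 - 1.2) * 0.091447
Step 4: f = 1.2 + 10.9 * 0.091447
Step 5: f = 2.2 cm/hr

2.2


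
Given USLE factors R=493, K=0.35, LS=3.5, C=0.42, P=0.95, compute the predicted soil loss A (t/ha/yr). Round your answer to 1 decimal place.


Step 1: A = R * K * LS * C * P
Step 2: R * K = 493 * 0.35 = 172.55
Step 3: (R*K) * LS = 172.55 * 3.5 = 603.925
Step 4: * C * P = 603.925 * 0.42 * 0.95 = 241.0
Step 5: A = 241.0 t/(ha*yr)

241.0


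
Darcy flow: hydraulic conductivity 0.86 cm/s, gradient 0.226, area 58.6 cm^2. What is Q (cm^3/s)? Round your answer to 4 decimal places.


Step 1: Apply Darcy's law: Q = K * i * A
Step 2: Q = 0.86 * 0.226 * 58.6
Step 3: Q = 11.3895 cm^3/s

11.3895


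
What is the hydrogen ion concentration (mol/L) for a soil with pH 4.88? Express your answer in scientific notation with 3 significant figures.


Step 1: [H+] = 10^(-pH)
Step 2: [H+] = 10^(-4.88)
Step 3: [H+] = 1.32e-05 mol/L

1.32e-05


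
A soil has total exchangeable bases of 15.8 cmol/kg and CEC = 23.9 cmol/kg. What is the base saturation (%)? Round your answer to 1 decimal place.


Step 1: BS = 100 * (sum of bases) / CEC
Step 2: BS = 100 * 15.8 / 23.9
Step 3: BS = 66.1%

66.1


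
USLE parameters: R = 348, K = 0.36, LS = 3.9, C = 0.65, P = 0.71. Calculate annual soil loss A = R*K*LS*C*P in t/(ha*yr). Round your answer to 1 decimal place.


Step 1: A = R * K * LS * C * P
Step 2: R * K = 348 * 0.36 = 125.28
Step 3: (R*K) * LS = 125.28 * 3.9 = 488.592
Step 4: * C * P = 488.592 * 0.65 * 0.71 = 225.5
Step 5: A = 225.5 t/(ha*yr)

225.5


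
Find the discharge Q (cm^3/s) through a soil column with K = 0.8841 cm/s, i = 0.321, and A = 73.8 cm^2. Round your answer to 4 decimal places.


Step 1: Apply Darcy's law: Q = K * i * A
Step 2: Q = 0.8841 * 0.321 * 73.8
Step 3: Q = 20.9442 cm^3/s

20.9442


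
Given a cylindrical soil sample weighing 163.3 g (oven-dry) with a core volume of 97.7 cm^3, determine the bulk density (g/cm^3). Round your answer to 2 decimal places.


Step 1: Identify the formula: BD = dry mass / volume
Step 2: Substitute values: BD = 163.3 / 97.7
Step 3: BD = 1.67 g/cm^3

1.67


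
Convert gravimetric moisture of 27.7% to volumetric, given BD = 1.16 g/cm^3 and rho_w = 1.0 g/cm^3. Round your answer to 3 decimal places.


Step 1: theta = (w / 100) * BD / rho_w
Step 2: theta = (27.7 / 100) * 1.16 / 1.0
Step 3: theta = 0.277 * 1.16
Step 4: theta = 0.321

0.321


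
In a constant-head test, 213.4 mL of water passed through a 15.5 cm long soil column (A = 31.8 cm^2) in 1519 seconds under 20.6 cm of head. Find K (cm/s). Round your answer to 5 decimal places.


Step 1: K = Q * L / (A * t * h)
Step 2: Numerator = 213.4 * 15.5 = 3307.7
Step 3: Denominator = 31.8 * 1519 * 20.6 = 995066.52
Step 4: K = 3307.7 / 995066.52 = 0.00332 cm/s

0.00332


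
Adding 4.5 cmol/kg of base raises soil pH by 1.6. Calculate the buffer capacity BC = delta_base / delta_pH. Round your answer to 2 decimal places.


Step 1: BC = change in base / change in pH
Step 2: BC = 4.5 / 1.6
Step 3: BC = 2.81 cmol/(kg*pH unit)

2.81


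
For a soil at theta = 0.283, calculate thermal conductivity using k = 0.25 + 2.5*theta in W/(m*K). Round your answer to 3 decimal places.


Step 1: k = 0.25 + 2.5 * theta
Step 2: k = 0.25 + 2.5 * 0.283
Step 3: k = 0.25 + 0.708
Step 4: k = 0.958 W/(m*K)

0.958


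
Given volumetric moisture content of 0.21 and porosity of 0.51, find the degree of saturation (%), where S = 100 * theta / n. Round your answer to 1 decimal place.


Step 1: S = 100 * theta_v / n
Step 2: S = 100 * 0.21 / 0.51
Step 3: S = 41.2%

41.2


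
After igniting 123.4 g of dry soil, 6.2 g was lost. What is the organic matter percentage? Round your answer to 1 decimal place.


Step 1: OM% = 100 * LOI / sample mass
Step 2: OM = 100 * 6.2 / 123.4
Step 3: OM = 5.0%

5.0


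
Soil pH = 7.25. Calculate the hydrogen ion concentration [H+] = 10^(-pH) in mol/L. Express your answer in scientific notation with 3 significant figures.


Step 1: [H+] = 10^(-pH)
Step 2: [H+] = 10^(-7.25)
Step 3: [H+] = 5.62e-08 mol/L

5.62e-08


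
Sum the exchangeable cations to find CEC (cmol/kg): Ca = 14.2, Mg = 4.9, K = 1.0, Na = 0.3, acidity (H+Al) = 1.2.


Step 1: CEC = Ca + Mg + K + Na + (H+Al)
Step 2: CEC = 14.2 + 4.9 + 1.0 + 0.3 + 1.2
Step 3: CEC = 21.6 cmol/kg

21.6


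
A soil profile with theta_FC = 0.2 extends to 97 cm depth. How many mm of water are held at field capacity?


Step 1: Water (mm) = theta_FC * depth (cm) * 10
Step 2: Water = 0.2 * 97 * 10
Step 3: Water = 194.0 mm

194.0


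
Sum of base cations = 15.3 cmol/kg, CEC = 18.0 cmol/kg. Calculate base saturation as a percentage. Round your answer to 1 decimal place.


Step 1: BS = 100 * (sum of bases) / CEC
Step 2: BS = 100 * 15.3 / 18.0
Step 3: BS = 85.0%

85.0


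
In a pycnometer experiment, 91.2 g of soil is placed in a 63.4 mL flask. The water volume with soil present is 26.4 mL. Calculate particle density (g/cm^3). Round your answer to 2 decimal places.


Step 1: Volume of solids = flask volume - water volume with soil
Step 2: V_solids = 63.4 - 26.4 = 37.0 mL
Step 3: Particle density = mass / V_solids = 91.2 / 37.0 = 2.46 g/cm^3

2.46


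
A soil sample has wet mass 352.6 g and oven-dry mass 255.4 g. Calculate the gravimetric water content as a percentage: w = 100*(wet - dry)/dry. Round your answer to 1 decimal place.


Step 1: Water mass = wet - dry = 352.6 - 255.4 = 97.2 g
Step 2: w = 100 * water mass / dry mass
Step 3: w = 100 * 97.2 / 255.4 = 38.1%

38.1


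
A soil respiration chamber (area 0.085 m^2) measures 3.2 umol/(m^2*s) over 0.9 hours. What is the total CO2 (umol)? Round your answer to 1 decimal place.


Step 1: Convert time to seconds: 0.9 hr * 3600 = 3240.0 s
Step 2: Total = flux * area * time_s
Step 3: Total = 3.2 * 0.085 * 3240.0
Step 4: Total = 881.3 umol

881.3


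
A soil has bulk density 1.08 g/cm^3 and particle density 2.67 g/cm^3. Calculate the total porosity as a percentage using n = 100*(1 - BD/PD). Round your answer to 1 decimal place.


Step 1: Formula: n = 100 * (1 - BD / PD)
Step 2: n = 100 * (1 - 1.08 / 2.67)
Step 3: n = 100 * (1 - 0.40449)
Step 4: n = 59.6%

59.6


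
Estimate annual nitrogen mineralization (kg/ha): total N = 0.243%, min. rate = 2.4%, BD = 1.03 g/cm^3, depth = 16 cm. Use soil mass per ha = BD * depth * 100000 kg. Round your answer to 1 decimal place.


Step 1: Soil mass per ha = BD * depth * 100000 = 1.03 * 16 * 100000 = 1648000 kg
Step 2: Total N pool = soil mass * N%/100 = 1648000 * 0.243/100 = 4004.64 kg/ha
Step 3: N mineralized = N pool * rate%/100 = 4004.64 * 2.4/100 = 96.1 kg/ha/yr

96.1


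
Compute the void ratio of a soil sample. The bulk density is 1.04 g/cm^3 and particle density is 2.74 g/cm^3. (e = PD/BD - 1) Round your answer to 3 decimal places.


Step 1: e = PD / BD - 1
Step 2: e = 2.74 / 1.04 - 1
Step 3: e = 2.63462 - 1
Step 4: e = 1.635

1.635


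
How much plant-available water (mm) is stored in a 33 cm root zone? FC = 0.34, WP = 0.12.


Step 1: Available water = (FC - WP) * depth * 10
Step 2: AW = (0.34 - 0.12) * 33 * 10
Step 3: AW = 0.22 * 33 * 10
Step 4: AW = 72.6 mm

72.6


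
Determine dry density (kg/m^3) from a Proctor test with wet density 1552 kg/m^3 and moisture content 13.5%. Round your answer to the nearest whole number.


Step 1: Dry density = wet density / (1 + w/100)
Step 2: Dry density = 1552 / (1 + 13.5/100)
Step 3: Dry density = 1552 / 1.135
Step 4: Dry density = 1367 kg/m^3

1367


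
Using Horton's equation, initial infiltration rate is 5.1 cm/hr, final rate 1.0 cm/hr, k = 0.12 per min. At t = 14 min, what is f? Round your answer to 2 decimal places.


Step 1: f = fc + (f0 - fc) * exp(-k * t)
Step 2: exp(-0.12 * 14) = 0.186374
Step 3: f = 1.0 + (5.1 - 1.0) * 0.186374
Step 4: f = 1.0 + 4.1 * 0.186374
Step 5: f = 1.76 cm/hr

1.76


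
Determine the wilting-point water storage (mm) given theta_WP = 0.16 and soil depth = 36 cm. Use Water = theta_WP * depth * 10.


Step 1: Water (mm) = theta_WP * depth * 10
Step 2: Water = 0.16 * 36 * 10
Step 3: Water = 57.6 mm

57.6


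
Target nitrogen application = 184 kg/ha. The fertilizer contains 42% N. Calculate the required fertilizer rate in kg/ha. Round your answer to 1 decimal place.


Step 1: Fertilizer rate = target N / (N content / 100)
Step 2: Rate = 184 / (42 / 100)
Step 3: Rate = 184 / 0.42
Step 4: Rate = 438.1 kg/ha

438.1


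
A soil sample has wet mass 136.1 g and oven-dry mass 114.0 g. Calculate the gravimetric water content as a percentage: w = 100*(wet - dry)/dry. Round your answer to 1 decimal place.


Step 1: Water mass = wet - dry = 136.1 - 114.0 = 22.1 g
Step 2: w = 100 * water mass / dry mass
Step 3: w = 100 * 22.1 / 114.0 = 19.4%

19.4


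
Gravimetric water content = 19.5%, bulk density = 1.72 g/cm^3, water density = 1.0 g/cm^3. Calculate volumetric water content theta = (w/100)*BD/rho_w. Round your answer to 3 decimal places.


Step 1: theta = (w / 100) * BD / rho_w
Step 2: theta = (19.5 / 100) * 1.72 / 1.0
Step 3: theta = 0.195 * 1.72
Step 4: theta = 0.335

0.335


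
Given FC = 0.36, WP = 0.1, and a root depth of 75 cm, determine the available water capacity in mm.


Step 1: Available water = (FC - WP) * depth * 10
Step 2: AW = (0.36 - 0.1) * 75 * 10
Step 3: AW = 0.26 * 75 * 10
Step 4: AW = 195.0 mm

195.0


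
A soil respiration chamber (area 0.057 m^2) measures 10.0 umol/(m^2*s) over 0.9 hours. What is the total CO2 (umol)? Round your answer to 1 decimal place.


Step 1: Convert time to seconds: 0.9 hr * 3600 = 3240.0 s
Step 2: Total = flux * area * time_s
Step 3: Total = 10.0 * 0.057 * 3240.0
Step 4: Total = 1846.8 umol

1846.8


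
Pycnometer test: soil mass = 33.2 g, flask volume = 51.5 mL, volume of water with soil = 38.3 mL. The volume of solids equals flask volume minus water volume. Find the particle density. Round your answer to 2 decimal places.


Step 1: Volume of solids = flask volume - water volume with soil
Step 2: V_solids = 51.5 - 38.3 = 13.2 mL
Step 3: Particle density = mass / V_solids = 33.2 / 13.2 = 2.52 g/cm^3

2.52


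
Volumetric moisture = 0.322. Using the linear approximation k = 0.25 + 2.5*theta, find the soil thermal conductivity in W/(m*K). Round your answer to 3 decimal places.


Step 1: k = 0.25 + 2.5 * theta
Step 2: k = 0.25 + 2.5 * 0.322
Step 3: k = 0.25 + 0.805
Step 4: k = 1.055 W/(m*K)

1.055


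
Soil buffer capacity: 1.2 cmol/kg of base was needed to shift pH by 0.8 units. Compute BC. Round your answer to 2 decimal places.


Step 1: BC = change in base / change in pH
Step 2: BC = 1.2 / 0.8
Step 3: BC = 1.5 cmol/(kg*pH unit)

1.5


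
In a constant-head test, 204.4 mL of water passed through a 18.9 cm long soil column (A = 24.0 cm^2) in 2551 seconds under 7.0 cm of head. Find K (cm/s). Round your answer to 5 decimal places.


Step 1: K = Q * L / (A * t * h)
Step 2: Numerator = 204.4 * 18.9 = 3863.16
Step 3: Denominator = 24.0 * 2551 * 7.0 = 428568.0
Step 4: K = 3863.16 / 428568.0 = 0.00901 cm/s

0.00901


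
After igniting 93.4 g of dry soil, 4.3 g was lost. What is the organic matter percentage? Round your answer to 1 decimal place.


Step 1: OM% = 100 * LOI / sample mass
Step 2: OM = 100 * 4.3 / 93.4
Step 3: OM = 4.6%

4.6


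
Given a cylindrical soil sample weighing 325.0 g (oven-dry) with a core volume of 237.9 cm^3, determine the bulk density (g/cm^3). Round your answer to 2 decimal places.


Step 1: Identify the formula: BD = dry mass / volume
Step 2: Substitute values: BD = 325.0 / 237.9
Step 3: BD = 1.37 g/cm^3

1.37


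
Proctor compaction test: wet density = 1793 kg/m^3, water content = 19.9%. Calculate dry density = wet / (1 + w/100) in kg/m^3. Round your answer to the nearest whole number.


Step 1: Dry density = wet density / (1 + w/100)
Step 2: Dry density = 1793 / (1 + 19.9/100)
Step 3: Dry density = 1793 / 1.199
Step 4: Dry density = 1495 kg/m^3

1495


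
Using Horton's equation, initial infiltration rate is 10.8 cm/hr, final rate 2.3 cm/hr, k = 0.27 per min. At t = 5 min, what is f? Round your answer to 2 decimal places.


Step 1: f = fc + (f0 - fc) * exp(-k * t)
Step 2: exp(-0.27 * 5) = 0.25924
Step 3: f = 2.3 + (10.8 - 2.3) * 0.25924
Step 4: f = 2.3 + 8.5 * 0.25924
Step 5: f = 4.5 cm/hr

4.5


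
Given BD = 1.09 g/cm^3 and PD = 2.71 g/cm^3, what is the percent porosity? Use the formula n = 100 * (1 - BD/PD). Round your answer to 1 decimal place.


Step 1: Formula: n = 100 * (1 - BD / PD)
Step 2: n = 100 * (1 - 1.09 / 2.71)
Step 3: n = 100 * (1 - 0.40221)
Step 4: n = 59.8%

59.8


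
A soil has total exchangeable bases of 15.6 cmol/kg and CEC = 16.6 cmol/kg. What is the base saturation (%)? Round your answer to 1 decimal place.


Step 1: BS = 100 * (sum of bases) / CEC
Step 2: BS = 100 * 15.6 / 16.6
Step 3: BS = 94.0%

94.0


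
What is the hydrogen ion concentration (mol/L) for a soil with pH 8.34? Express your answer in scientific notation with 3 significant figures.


Step 1: [H+] = 10^(-pH)
Step 2: [H+] = 10^(-8.34)
Step 3: [H+] = 4.57e-09 mol/L

4.57e-09


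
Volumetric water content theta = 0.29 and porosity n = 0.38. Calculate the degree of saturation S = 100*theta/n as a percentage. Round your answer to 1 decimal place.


Step 1: S = 100 * theta_v / n
Step 2: S = 100 * 0.29 / 0.38
Step 3: S = 76.3%

76.3


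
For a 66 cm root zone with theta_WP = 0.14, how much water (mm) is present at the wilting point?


Step 1: Water (mm) = theta_WP * depth * 10
Step 2: Water = 0.14 * 66 * 10
Step 3: Water = 92.4 mm

92.4


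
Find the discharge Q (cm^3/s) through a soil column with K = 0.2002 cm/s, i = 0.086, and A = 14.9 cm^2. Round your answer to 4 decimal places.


Step 1: Apply Darcy's law: Q = K * i * A
Step 2: Q = 0.2002 * 0.086 * 14.9
Step 3: Q = 0.2565 cm^3/s

0.2565


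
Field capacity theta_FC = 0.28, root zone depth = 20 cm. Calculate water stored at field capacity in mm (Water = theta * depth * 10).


Step 1: Water (mm) = theta_FC * depth (cm) * 10
Step 2: Water = 0.28 * 20 * 10
Step 3: Water = 56.0 mm

56.0


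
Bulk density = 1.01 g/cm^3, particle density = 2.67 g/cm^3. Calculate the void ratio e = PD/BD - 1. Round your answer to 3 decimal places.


Step 1: e = PD / BD - 1
Step 2: e = 2.67 / 1.01 - 1
Step 3: e = 2.64356 - 1
Step 4: e = 1.644

1.644


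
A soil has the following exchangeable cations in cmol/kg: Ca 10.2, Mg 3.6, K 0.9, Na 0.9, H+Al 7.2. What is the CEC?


Step 1: CEC = Ca + Mg + K + Na + (H+Al)
Step 2: CEC = 10.2 + 3.6 + 0.9 + 0.9 + 7.2
Step 3: CEC = 22.8 cmol/kg

22.8


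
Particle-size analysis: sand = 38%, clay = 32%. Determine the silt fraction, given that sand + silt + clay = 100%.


Step 1: sand + silt + clay = 100%
Step 2: silt = 100 - sand - clay
Step 3: silt = 100 - 38 - 32
Step 4: silt = 30%

30


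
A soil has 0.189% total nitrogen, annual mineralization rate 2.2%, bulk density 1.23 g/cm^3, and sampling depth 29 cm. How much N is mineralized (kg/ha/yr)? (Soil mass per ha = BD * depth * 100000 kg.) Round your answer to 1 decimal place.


Step 1: Soil mass per ha = BD * depth * 100000 = 1.23 * 29 * 100000 = 3567000 kg
Step 2: Total N pool = soil mass * N%/100 = 3567000 * 0.189/100 = 6741.63 kg/ha
Step 3: N mineralized = N pool * rate%/100 = 6741.63 * 2.2/100 = 148.3 kg/ha/yr

148.3


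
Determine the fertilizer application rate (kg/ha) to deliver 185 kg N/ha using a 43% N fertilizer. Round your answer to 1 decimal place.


Step 1: Fertilizer rate = target N / (N content / 100)
Step 2: Rate = 185 / (43 / 100)
Step 3: Rate = 185 / 0.43
Step 4: Rate = 430.2 kg/ha

430.2


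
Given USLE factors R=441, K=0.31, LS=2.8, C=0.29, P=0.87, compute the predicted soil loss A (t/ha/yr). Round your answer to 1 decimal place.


Step 1: A = R * K * LS * C * P
Step 2: R * K = 441 * 0.31 = 136.71
Step 3: (R*K) * LS = 136.71 * 2.8 = 382.788
Step 4: * C * P = 382.788 * 0.29 * 0.87 = 96.6
Step 5: A = 96.6 t/(ha*yr)

96.6


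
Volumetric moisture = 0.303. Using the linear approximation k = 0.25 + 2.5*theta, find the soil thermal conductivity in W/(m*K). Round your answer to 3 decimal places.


Step 1: k = 0.25 + 2.5 * theta
Step 2: k = 0.25 + 2.5 * 0.303
Step 3: k = 0.25 + 0.758
Step 4: k = 1.008 W/(m*K)

1.008


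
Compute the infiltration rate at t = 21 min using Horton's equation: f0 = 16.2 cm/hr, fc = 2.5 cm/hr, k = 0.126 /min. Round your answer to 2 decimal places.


Step 1: f = fc + (f0 - fc) * exp(-k * t)
Step 2: exp(-0.126 * 21) = 0.070934
Step 3: f = 2.5 + (16.2 - 2.5) * 0.070934
Step 4: f = 2.5 + 13.7 * 0.070934
Step 5: f = 3.47 cm/hr

3.47


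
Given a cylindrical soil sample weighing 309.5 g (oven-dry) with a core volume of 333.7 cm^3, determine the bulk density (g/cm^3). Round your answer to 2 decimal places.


Step 1: Identify the formula: BD = dry mass / volume
Step 2: Substitute values: BD = 309.5 / 333.7
Step 3: BD = 0.93 g/cm^3

0.93


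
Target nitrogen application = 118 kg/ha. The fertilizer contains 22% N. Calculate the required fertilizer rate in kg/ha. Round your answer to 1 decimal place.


Step 1: Fertilizer rate = target N / (N content / 100)
Step 2: Rate = 118 / (22 / 100)
Step 3: Rate = 118 / 0.22
Step 4: Rate = 536.4 kg/ha

536.4


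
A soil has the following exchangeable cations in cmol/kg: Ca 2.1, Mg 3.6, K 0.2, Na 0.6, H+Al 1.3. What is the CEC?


Step 1: CEC = Ca + Mg + K + Na + (H+Al)
Step 2: CEC = 2.1 + 3.6 + 0.2 + 0.6 + 1.3
Step 3: CEC = 7.8 cmol/kg

7.8


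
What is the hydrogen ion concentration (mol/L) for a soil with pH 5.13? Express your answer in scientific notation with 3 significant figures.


Step 1: [H+] = 10^(-pH)
Step 2: [H+] = 10^(-5.13)
Step 3: [H+] = 7.41e-06 mol/L

7.41e-06


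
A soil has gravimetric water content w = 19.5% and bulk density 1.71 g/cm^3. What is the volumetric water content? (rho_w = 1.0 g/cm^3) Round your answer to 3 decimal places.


Step 1: theta = (w / 100) * BD / rho_w
Step 2: theta = (19.5 / 100) * 1.71 / 1.0
Step 3: theta = 0.195 * 1.71
Step 4: theta = 0.333

0.333


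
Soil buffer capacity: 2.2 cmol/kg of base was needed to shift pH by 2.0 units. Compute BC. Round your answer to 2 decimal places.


Step 1: BC = change in base / change in pH
Step 2: BC = 2.2 / 2.0
Step 3: BC = 1.1 cmol/(kg*pH unit)

1.1


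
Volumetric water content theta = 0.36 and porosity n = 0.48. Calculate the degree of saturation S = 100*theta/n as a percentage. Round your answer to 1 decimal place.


Step 1: S = 100 * theta_v / n
Step 2: S = 100 * 0.36 / 0.48
Step 3: S = 75.0%

75.0


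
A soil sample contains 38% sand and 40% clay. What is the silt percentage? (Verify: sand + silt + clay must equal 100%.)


Step 1: sand + silt + clay = 100%
Step 2: silt = 100 - sand - clay
Step 3: silt = 100 - 38 - 40
Step 4: silt = 22%

22


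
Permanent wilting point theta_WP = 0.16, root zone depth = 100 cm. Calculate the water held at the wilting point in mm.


Step 1: Water (mm) = theta_WP * depth * 10
Step 2: Water = 0.16 * 100 * 10
Step 3: Water = 160.0 mm

160.0


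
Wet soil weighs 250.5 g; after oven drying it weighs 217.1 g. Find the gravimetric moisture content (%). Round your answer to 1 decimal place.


Step 1: Water mass = wet - dry = 250.5 - 217.1 = 33.4 g
Step 2: w = 100 * water mass / dry mass
Step 3: w = 100 * 33.4 / 217.1 = 15.4%

15.4


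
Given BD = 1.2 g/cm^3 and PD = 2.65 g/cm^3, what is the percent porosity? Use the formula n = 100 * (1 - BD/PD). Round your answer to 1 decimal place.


Step 1: Formula: n = 100 * (1 - BD / PD)
Step 2: n = 100 * (1 - 1.2 / 2.65)
Step 3: n = 100 * (1 - 0.45283)
Step 4: n = 54.7%

54.7


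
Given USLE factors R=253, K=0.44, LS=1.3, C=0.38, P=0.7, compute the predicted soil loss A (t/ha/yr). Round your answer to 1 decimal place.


Step 1: A = R * K * LS * C * P
Step 2: R * K = 253 * 0.44 = 111.32
Step 3: (R*K) * LS = 111.32 * 1.3 = 144.716
Step 4: * C * P = 144.716 * 0.38 * 0.7 = 38.5
Step 5: A = 38.5 t/(ha*yr)

38.5


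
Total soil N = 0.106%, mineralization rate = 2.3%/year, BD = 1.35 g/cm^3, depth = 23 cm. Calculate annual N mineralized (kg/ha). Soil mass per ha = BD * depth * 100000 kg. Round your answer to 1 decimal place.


Step 1: Soil mass per ha = BD * depth * 100000 = 1.35 * 23 * 100000 = 3105000 kg
Step 2: Total N pool = soil mass * N%/100 = 3105000 * 0.106/100 = 3291.3 kg/ha
Step 3: N mineralized = N pool * rate%/100 = 3291.3 * 2.3/100 = 75.7 kg/ha/yr

75.7


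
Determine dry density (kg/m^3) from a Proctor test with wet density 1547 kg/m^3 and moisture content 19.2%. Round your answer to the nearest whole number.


Step 1: Dry density = wet density / (1 + w/100)
Step 2: Dry density = 1547 / (1 + 19.2/100)
Step 3: Dry density = 1547 / 1.192
Step 4: Dry density = 1298 kg/m^3

1298


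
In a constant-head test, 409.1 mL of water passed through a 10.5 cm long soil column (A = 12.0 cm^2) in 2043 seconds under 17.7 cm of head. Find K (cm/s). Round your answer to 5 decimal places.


Step 1: K = Q * L / (A * t * h)
Step 2: Numerator = 409.1 * 10.5 = 4295.55
Step 3: Denominator = 12.0 * 2043 * 17.7 = 433933.2
Step 4: K = 4295.55 / 433933.2 = 0.0099 cm/s

0.0099


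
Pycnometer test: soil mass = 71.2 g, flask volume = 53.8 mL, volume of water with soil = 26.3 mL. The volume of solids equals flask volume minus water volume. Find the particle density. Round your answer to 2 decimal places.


Step 1: Volume of solids = flask volume - water volume with soil
Step 2: V_solids = 53.8 - 26.3 = 27.5 mL
Step 3: Particle density = mass / V_solids = 71.2 / 27.5 = 2.59 g/cm^3

2.59


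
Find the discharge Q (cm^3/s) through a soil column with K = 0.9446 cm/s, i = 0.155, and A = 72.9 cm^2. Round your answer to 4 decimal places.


Step 1: Apply Darcy's law: Q = K * i * A
Step 2: Q = 0.9446 * 0.155 * 72.9
Step 3: Q = 10.6735 cm^3/s

10.6735


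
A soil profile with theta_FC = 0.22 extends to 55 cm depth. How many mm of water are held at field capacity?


Step 1: Water (mm) = theta_FC * depth (cm) * 10
Step 2: Water = 0.22 * 55 * 10
Step 3: Water = 121.0 mm

121.0


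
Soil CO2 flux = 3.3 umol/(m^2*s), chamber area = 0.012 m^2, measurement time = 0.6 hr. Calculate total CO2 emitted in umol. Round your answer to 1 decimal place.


Step 1: Convert time to seconds: 0.6 hr * 3600 = 2160.0 s
Step 2: Total = flux * area * time_s
Step 3: Total = 3.3 * 0.012 * 2160.0
Step 4: Total = 85.5 umol

85.5


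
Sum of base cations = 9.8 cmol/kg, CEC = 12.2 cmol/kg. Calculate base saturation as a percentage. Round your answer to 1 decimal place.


Step 1: BS = 100 * (sum of bases) / CEC
Step 2: BS = 100 * 9.8 / 12.2
Step 3: BS = 80.3%

80.3
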